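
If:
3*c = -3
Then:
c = -1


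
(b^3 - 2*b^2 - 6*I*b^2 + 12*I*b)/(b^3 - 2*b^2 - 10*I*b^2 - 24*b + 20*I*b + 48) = b/(b - 4*I)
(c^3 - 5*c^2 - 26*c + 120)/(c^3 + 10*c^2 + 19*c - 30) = (c^2 - 10*c + 24)/(c^2 + 5*c - 6)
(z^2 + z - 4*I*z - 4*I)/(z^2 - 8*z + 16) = (z^2 + z - 4*I*z - 4*I)/(z^2 - 8*z + 16)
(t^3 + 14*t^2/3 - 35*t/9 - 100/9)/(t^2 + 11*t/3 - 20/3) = (9*t^2 - 3*t - 20)/(3*(3*t - 4))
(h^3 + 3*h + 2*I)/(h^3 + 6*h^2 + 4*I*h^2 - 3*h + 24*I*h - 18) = (h^2 - I*h + 2)/(h^2 + 3*h*(2 + I) + 18*I)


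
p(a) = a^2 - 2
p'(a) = 2*a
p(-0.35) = -1.88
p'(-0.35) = -0.70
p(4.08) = 14.65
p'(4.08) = 8.16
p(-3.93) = 13.44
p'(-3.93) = -7.86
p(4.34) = 16.84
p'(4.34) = 8.68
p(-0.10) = -1.99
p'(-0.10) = -0.20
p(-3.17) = 8.05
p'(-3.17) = -6.34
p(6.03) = 34.36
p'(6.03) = 12.06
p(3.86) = 12.90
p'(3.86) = 7.72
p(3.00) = 7.00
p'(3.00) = 6.00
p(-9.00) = 79.00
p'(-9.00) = -18.00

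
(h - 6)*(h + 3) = h^2 - 3*h - 18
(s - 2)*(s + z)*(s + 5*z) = s^3 + 6*s^2*z - 2*s^2 + 5*s*z^2 - 12*s*z - 10*z^2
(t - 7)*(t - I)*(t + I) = t^3 - 7*t^2 + t - 7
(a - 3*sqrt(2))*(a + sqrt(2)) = a^2 - 2*sqrt(2)*a - 6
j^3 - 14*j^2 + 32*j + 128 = (j - 8)^2*(j + 2)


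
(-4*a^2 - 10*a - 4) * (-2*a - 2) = 8*a^3 + 28*a^2 + 28*a + 8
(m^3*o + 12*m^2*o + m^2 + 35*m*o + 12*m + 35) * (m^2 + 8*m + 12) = m^5*o + 20*m^4*o + m^4 + 143*m^3*o + 20*m^3 + 424*m^2*o + 143*m^2 + 420*m*o + 424*m + 420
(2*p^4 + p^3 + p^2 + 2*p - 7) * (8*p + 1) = 16*p^5 + 10*p^4 + 9*p^3 + 17*p^2 - 54*p - 7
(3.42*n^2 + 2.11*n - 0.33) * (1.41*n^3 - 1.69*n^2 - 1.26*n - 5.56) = 4.8222*n^5 - 2.8047*n^4 - 8.3404*n^3 - 21.1161*n^2 - 11.3158*n + 1.8348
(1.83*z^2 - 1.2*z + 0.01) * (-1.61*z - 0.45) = -2.9463*z^3 + 1.1085*z^2 + 0.5239*z - 0.0045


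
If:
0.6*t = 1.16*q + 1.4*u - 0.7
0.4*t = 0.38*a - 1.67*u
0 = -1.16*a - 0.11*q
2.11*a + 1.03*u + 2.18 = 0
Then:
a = -0.43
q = 4.54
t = 4.74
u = -1.23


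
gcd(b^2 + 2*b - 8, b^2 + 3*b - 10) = b - 2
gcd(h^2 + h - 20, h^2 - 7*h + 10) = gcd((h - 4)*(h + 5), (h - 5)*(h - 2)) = 1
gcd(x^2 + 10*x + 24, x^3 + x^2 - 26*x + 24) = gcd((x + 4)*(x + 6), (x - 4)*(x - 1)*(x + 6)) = x + 6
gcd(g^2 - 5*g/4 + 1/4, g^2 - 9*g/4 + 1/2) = g - 1/4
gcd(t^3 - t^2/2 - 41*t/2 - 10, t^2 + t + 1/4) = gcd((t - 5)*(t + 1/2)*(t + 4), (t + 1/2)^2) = t + 1/2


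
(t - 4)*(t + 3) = t^2 - t - 12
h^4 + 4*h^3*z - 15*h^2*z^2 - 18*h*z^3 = h*(h - 3*z)*(h + z)*(h + 6*z)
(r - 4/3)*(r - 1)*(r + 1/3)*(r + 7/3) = r^4 + r^3/3 - 37*r^2/9 + 47*r/27 + 28/27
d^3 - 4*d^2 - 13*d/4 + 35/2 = (d - 7/2)*(d - 5/2)*(d + 2)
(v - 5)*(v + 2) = v^2 - 3*v - 10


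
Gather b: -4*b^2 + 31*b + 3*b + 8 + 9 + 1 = -4*b^2 + 34*b + 18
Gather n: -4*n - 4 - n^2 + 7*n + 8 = -n^2 + 3*n + 4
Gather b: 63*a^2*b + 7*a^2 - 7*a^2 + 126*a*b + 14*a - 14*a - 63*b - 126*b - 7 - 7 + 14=b*(63*a^2 + 126*a - 189)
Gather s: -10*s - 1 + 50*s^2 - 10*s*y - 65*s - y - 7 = 50*s^2 + s*(-10*y - 75) - y - 8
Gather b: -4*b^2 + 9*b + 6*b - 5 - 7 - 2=-4*b^2 + 15*b - 14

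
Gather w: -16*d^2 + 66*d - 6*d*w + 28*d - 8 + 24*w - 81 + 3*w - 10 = -16*d^2 + 94*d + w*(27 - 6*d) - 99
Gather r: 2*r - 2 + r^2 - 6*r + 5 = r^2 - 4*r + 3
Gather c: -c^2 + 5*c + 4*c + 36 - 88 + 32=-c^2 + 9*c - 20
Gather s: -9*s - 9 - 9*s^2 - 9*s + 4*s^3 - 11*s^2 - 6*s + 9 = 4*s^3 - 20*s^2 - 24*s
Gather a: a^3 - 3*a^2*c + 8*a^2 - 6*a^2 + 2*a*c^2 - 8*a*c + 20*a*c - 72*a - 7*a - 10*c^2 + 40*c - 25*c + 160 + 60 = a^3 + a^2*(2 - 3*c) + a*(2*c^2 + 12*c - 79) - 10*c^2 + 15*c + 220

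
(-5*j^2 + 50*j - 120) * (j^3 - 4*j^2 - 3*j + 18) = -5*j^5 + 70*j^4 - 305*j^3 + 240*j^2 + 1260*j - 2160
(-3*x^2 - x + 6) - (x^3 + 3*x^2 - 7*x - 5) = -x^3 - 6*x^2 + 6*x + 11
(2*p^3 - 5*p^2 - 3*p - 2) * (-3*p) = -6*p^4 + 15*p^3 + 9*p^2 + 6*p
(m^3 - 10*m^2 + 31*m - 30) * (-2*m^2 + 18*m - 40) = -2*m^5 + 38*m^4 - 282*m^3 + 1018*m^2 - 1780*m + 1200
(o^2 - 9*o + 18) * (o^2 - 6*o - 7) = o^4 - 15*o^3 + 65*o^2 - 45*o - 126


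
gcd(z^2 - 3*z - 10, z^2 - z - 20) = z - 5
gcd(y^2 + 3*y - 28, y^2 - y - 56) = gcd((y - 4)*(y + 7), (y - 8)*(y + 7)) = y + 7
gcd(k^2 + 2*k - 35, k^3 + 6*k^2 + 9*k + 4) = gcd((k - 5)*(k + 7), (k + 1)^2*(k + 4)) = 1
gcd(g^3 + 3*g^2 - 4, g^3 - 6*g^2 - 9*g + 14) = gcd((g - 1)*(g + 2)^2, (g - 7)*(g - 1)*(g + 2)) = g^2 + g - 2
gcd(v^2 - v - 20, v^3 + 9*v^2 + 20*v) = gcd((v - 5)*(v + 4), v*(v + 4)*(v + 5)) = v + 4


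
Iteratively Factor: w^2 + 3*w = (w)*(w + 3)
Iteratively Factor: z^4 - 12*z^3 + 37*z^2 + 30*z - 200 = (z - 4)*(z^3 - 8*z^2 + 5*z + 50) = (z - 5)*(z - 4)*(z^2 - 3*z - 10) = (z - 5)*(z - 4)*(z + 2)*(z - 5)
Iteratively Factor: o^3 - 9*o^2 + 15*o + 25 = (o - 5)*(o^2 - 4*o - 5) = (o - 5)*(o + 1)*(o - 5)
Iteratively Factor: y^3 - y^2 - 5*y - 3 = (y + 1)*(y^2 - 2*y - 3) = (y + 1)^2*(y - 3)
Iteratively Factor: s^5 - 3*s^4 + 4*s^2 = (s - 2)*(s^4 - s^3 - 2*s^2) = (s - 2)*(s + 1)*(s^3 - 2*s^2) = (s - 2)^2*(s + 1)*(s^2) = s*(s - 2)^2*(s + 1)*(s)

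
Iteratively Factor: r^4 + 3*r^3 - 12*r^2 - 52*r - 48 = (r - 4)*(r^3 + 7*r^2 + 16*r + 12) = (r - 4)*(r + 2)*(r^2 + 5*r + 6) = (r - 4)*(r + 2)^2*(r + 3)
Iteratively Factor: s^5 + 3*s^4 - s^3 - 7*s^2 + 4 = (s + 2)*(s^4 + s^3 - 3*s^2 - s + 2) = (s - 1)*(s + 2)*(s^3 + 2*s^2 - s - 2) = (s - 1)*(s + 1)*(s + 2)*(s^2 + s - 2) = (s - 1)^2*(s + 1)*(s + 2)*(s + 2)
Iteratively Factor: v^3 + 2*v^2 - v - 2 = (v + 2)*(v^2 - 1) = (v - 1)*(v + 2)*(v + 1)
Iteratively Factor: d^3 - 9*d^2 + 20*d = (d)*(d^2 - 9*d + 20) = d*(d - 4)*(d - 5)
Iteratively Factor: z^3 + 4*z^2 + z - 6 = (z - 1)*(z^2 + 5*z + 6) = (z - 1)*(z + 3)*(z + 2)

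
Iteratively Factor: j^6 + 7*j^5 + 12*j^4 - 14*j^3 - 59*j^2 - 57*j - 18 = (j - 2)*(j^5 + 9*j^4 + 30*j^3 + 46*j^2 + 33*j + 9) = (j - 2)*(j + 1)*(j^4 + 8*j^3 + 22*j^2 + 24*j + 9) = (j - 2)*(j + 1)^2*(j^3 + 7*j^2 + 15*j + 9) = (j - 2)*(j + 1)^2*(j + 3)*(j^2 + 4*j + 3) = (j - 2)*(j + 1)^3*(j + 3)*(j + 3)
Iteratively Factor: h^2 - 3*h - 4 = (h - 4)*(h + 1)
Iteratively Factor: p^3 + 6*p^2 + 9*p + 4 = (p + 1)*(p^2 + 5*p + 4) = (p + 1)*(p + 4)*(p + 1)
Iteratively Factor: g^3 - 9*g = (g - 3)*(g^2 + 3*g) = (g - 3)*(g + 3)*(g)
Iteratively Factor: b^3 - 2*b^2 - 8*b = (b)*(b^2 - 2*b - 8) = b*(b - 4)*(b + 2)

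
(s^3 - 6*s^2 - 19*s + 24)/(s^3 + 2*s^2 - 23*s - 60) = (s^2 - 9*s + 8)/(s^2 - s - 20)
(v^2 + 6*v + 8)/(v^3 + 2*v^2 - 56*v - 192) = (v + 2)/(v^2 - 2*v - 48)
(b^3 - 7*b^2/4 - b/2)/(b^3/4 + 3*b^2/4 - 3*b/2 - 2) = b*(4*b + 1)/(b^2 + 5*b + 4)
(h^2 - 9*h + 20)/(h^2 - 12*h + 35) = (h - 4)/(h - 7)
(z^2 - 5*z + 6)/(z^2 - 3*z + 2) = (z - 3)/(z - 1)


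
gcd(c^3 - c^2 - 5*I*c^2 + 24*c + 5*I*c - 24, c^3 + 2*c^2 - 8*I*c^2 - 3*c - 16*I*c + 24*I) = c^2 + c*(-1 - 8*I) + 8*I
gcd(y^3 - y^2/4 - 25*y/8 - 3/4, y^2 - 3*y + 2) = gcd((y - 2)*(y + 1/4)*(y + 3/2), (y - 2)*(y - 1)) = y - 2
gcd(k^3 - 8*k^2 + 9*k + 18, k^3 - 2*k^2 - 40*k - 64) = 1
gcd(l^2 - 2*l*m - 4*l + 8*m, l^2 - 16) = l - 4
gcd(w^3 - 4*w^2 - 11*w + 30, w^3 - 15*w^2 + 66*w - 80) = w^2 - 7*w + 10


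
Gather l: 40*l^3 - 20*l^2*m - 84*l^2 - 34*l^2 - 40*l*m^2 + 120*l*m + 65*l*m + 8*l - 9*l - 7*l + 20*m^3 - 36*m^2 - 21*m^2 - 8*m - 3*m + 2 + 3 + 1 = 40*l^3 + l^2*(-20*m - 118) + l*(-40*m^2 + 185*m - 8) + 20*m^3 - 57*m^2 - 11*m + 6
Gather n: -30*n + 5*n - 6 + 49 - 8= 35 - 25*n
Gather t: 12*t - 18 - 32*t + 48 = 30 - 20*t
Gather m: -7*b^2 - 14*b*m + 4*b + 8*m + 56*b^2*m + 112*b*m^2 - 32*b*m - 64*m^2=-7*b^2 + 4*b + m^2*(112*b - 64) + m*(56*b^2 - 46*b + 8)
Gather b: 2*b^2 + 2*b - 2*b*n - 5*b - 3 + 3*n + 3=2*b^2 + b*(-2*n - 3) + 3*n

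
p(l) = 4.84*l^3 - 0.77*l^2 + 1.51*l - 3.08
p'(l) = 14.52*l^2 - 1.54*l + 1.51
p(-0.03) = -3.13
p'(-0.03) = 1.57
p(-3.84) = -294.29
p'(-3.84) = 221.53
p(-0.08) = -3.21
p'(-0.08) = 1.73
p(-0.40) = -4.12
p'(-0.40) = 4.45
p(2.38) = 61.40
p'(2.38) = 80.09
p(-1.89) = -41.36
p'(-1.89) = 56.29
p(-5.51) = -844.43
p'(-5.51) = 450.82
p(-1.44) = -21.30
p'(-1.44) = 33.84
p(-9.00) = -3607.40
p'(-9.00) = 1191.49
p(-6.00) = -1085.30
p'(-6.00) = 533.47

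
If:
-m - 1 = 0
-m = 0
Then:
No Solution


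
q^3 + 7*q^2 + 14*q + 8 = (q + 1)*(q + 2)*(q + 4)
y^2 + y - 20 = (y - 4)*(y + 5)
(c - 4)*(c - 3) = c^2 - 7*c + 12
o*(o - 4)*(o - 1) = o^3 - 5*o^2 + 4*o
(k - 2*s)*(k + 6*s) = k^2 + 4*k*s - 12*s^2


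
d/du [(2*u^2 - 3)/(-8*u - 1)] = 4*(4*u^2 - u*(8*u + 1) - 6)/(8*u + 1)^2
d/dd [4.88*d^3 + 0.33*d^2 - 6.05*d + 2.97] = 14.64*d^2 + 0.66*d - 6.05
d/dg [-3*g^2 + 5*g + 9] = 5 - 6*g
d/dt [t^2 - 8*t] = 2*t - 8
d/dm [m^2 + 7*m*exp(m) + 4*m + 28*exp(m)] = 7*m*exp(m) + 2*m + 35*exp(m) + 4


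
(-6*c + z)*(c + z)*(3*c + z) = -18*c^3 - 21*c^2*z - 2*c*z^2 + z^3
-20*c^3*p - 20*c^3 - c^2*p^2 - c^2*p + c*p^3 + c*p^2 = (-5*c + p)*(4*c + p)*(c*p + c)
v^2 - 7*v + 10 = (v - 5)*(v - 2)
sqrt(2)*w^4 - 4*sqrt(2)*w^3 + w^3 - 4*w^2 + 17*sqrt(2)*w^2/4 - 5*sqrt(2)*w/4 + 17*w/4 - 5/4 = (w - 5/2)*(w - 1)*(w - 1/2)*(sqrt(2)*w + 1)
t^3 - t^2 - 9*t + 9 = (t - 3)*(t - 1)*(t + 3)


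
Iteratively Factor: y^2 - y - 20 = (y - 5)*(y + 4)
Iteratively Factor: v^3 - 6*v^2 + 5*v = (v - 5)*(v^2 - v) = (v - 5)*(v - 1)*(v)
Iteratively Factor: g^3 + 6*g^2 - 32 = (g + 4)*(g^2 + 2*g - 8) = (g - 2)*(g + 4)*(g + 4)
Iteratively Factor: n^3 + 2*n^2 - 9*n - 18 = (n + 3)*(n^2 - n - 6) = (n + 2)*(n + 3)*(n - 3)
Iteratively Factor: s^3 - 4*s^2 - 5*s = (s - 5)*(s^2 + s) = (s - 5)*(s + 1)*(s)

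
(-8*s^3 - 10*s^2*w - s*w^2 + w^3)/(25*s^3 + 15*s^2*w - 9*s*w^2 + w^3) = (-8*s^2 - 2*s*w + w^2)/(25*s^2 - 10*s*w + w^2)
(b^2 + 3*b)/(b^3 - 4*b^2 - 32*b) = (b + 3)/(b^2 - 4*b - 32)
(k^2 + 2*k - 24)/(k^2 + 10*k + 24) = (k - 4)/(k + 4)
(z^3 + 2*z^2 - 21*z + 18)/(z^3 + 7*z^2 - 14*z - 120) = (z^2 - 4*z + 3)/(z^2 + z - 20)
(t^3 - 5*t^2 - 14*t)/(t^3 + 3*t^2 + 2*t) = (t - 7)/(t + 1)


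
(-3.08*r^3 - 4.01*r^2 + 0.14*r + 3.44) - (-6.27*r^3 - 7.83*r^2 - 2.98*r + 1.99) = 3.19*r^3 + 3.82*r^2 + 3.12*r + 1.45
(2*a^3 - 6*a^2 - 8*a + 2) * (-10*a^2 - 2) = -20*a^5 + 60*a^4 + 76*a^3 - 8*a^2 + 16*a - 4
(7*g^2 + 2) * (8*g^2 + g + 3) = 56*g^4 + 7*g^3 + 37*g^2 + 2*g + 6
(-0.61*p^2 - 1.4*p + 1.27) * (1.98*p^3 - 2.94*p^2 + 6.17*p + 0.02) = -1.2078*p^5 - 0.9786*p^4 + 2.8669*p^3 - 12.384*p^2 + 7.8079*p + 0.0254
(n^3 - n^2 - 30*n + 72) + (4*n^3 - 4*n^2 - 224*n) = 5*n^3 - 5*n^2 - 254*n + 72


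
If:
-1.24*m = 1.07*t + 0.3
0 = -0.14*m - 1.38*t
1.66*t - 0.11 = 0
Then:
No Solution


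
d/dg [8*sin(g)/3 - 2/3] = 8*cos(g)/3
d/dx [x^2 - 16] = 2*x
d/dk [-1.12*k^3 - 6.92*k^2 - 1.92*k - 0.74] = -3.36*k^2 - 13.84*k - 1.92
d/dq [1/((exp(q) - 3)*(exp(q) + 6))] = (-2*exp(q) - 3)*exp(q)/(exp(4*q) + 6*exp(3*q) - 27*exp(2*q) - 108*exp(q) + 324)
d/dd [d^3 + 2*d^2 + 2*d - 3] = 3*d^2 + 4*d + 2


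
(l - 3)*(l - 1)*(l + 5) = l^3 + l^2 - 17*l + 15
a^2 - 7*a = a*(a - 7)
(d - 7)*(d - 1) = d^2 - 8*d + 7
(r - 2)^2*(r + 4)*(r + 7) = r^4 + 7*r^3 - 12*r^2 - 68*r + 112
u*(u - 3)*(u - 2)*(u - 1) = u^4 - 6*u^3 + 11*u^2 - 6*u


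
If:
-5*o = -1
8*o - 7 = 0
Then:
No Solution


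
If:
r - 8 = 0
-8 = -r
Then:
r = 8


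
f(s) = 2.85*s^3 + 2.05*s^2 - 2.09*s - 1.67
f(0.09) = -1.84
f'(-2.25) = 31.97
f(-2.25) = -19.05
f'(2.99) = 86.61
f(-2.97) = -52.04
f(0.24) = -2.01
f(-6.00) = -530.93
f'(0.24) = -0.61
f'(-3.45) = 85.53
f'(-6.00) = 281.11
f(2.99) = 86.59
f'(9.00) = 727.36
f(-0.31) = -0.91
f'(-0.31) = -2.54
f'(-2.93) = 59.30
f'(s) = 8.55*s^2 + 4.1*s - 2.09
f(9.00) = 2223.22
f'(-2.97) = 61.15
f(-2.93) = -49.64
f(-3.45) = -87.09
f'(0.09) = -1.65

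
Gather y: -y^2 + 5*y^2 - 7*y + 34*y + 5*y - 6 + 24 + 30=4*y^2 + 32*y + 48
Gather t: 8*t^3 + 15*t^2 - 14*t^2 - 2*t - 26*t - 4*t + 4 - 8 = 8*t^3 + t^2 - 32*t - 4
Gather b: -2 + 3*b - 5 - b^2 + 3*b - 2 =-b^2 + 6*b - 9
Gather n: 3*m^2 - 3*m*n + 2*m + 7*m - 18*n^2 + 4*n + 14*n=3*m^2 + 9*m - 18*n^2 + n*(18 - 3*m)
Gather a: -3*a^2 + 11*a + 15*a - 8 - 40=-3*a^2 + 26*a - 48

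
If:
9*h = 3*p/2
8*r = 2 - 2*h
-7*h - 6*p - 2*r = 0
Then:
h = -1/85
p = -6/85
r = 43/170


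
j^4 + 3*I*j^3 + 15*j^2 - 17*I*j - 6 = (j - I)^3*(j + 6*I)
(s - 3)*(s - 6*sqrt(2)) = s^2 - 6*sqrt(2)*s - 3*s + 18*sqrt(2)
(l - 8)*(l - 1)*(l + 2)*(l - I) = l^4 - 7*l^3 - I*l^3 - 10*l^2 + 7*I*l^2 + 16*l + 10*I*l - 16*I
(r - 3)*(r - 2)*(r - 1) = r^3 - 6*r^2 + 11*r - 6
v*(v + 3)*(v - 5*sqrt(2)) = v^3 - 5*sqrt(2)*v^2 + 3*v^2 - 15*sqrt(2)*v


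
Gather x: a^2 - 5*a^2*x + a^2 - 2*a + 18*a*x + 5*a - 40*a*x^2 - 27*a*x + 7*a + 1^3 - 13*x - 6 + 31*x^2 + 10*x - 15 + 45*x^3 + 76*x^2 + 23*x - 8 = 2*a^2 + 10*a + 45*x^3 + x^2*(107 - 40*a) + x*(-5*a^2 - 9*a + 20) - 28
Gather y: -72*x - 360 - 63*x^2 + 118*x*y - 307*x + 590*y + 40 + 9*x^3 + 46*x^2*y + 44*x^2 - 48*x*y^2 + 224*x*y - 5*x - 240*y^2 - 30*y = 9*x^3 - 19*x^2 - 384*x + y^2*(-48*x - 240) + y*(46*x^2 + 342*x + 560) - 320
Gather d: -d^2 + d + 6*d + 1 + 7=-d^2 + 7*d + 8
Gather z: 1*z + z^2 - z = z^2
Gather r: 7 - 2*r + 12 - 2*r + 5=24 - 4*r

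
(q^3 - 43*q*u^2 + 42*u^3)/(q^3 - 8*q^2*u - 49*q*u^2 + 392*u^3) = (q^2 - 7*q*u + 6*u^2)/(q^2 - 15*q*u + 56*u^2)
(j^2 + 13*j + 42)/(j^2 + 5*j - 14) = (j + 6)/(j - 2)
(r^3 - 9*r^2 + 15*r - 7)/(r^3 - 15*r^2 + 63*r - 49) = (r - 1)/(r - 7)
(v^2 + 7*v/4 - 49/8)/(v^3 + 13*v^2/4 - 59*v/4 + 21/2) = (v + 7/2)/(v^2 + 5*v - 6)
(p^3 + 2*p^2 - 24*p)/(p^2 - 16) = p*(p + 6)/(p + 4)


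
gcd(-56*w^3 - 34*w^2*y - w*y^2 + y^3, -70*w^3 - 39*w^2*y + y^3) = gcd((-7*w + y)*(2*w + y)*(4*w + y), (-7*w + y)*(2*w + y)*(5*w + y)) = -14*w^2 - 5*w*y + y^2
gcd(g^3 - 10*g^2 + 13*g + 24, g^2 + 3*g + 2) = g + 1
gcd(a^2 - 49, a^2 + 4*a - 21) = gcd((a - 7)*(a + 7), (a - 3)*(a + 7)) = a + 7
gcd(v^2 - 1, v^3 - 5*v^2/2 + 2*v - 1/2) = v - 1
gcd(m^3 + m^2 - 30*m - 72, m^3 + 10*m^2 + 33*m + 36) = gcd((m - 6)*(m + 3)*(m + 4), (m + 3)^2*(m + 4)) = m^2 + 7*m + 12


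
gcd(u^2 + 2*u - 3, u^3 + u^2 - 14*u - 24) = u + 3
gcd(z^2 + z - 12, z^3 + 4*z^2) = z + 4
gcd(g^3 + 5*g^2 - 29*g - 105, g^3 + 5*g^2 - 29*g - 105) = g^3 + 5*g^2 - 29*g - 105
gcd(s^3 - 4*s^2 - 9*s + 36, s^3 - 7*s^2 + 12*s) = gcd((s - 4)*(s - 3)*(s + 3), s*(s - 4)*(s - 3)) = s^2 - 7*s + 12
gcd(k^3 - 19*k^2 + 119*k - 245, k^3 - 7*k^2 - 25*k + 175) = k^2 - 12*k + 35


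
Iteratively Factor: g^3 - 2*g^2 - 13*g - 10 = (g - 5)*(g^2 + 3*g + 2) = (g - 5)*(g + 1)*(g + 2)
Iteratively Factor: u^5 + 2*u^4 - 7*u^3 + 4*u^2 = (u + 4)*(u^4 - 2*u^3 + u^2) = u*(u + 4)*(u^3 - 2*u^2 + u) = u^2*(u + 4)*(u^2 - 2*u + 1) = u^2*(u - 1)*(u + 4)*(u - 1)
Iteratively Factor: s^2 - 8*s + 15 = (s - 3)*(s - 5)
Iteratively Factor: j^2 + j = (j + 1)*(j)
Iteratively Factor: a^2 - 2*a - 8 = (a - 4)*(a + 2)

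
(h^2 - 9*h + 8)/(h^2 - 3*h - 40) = (h - 1)/(h + 5)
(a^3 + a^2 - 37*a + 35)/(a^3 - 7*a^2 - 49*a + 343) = (a^2 - 6*a + 5)/(a^2 - 14*a + 49)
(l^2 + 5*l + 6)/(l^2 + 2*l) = (l + 3)/l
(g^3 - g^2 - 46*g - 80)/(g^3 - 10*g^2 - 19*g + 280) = (g + 2)/(g - 7)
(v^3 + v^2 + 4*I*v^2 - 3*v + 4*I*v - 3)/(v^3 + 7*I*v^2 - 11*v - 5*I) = (v^2 + v*(1 + 3*I) + 3*I)/(v^2 + 6*I*v - 5)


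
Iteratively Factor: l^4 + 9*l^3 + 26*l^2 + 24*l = (l)*(l^3 + 9*l^2 + 26*l + 24) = l*(l + 2)*(l^2 + 7*l + 12) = l*(l + 2)*(l + 4)*(l + 3)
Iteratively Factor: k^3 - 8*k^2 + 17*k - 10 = (k - 2)*(k^2 - 6*k + 5) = (k - 2)*(k - 1)*(k - 5)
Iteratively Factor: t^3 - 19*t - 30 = (t + 2)*(t^2 - 2*t - 15) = (t + 2)*(t + 3)*(t - 5)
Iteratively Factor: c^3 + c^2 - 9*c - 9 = (c + 3)*(c^2 - 2*c - 3) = (c + 1)*(c + 3)*(c - 3)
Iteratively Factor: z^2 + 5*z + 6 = (z + 2)*(z + 3)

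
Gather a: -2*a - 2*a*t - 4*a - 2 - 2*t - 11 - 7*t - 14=a*(-2*t - 6) - 9*t - 27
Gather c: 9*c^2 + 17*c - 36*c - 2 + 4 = 9*c^2 - 19*c + 2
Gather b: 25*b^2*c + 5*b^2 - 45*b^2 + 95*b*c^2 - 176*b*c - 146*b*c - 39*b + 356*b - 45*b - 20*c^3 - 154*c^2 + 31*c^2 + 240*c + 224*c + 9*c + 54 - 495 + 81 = b^2*(25*c - 40) + b*(95*c^2 - 322*c + 272) - 20*c^3 - 123*c^2 + 473*c - 360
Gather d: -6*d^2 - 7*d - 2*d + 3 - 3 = -6*d^2 - 9*d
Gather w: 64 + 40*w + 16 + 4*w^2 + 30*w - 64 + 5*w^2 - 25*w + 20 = 9*w^2 + 45*w + 36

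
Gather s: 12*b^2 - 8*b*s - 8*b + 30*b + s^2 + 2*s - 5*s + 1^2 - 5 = 12*b^2 + 22*b + s^2 + s*(-8*b - 3) - 4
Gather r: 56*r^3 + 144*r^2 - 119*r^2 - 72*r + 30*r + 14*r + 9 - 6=56*r^3 + 25*r^2 - 28*r + 3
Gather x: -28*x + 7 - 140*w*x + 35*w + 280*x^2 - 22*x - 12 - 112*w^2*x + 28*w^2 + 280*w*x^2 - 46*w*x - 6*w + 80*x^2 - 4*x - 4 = 28*w^2 + 29*w + x^2*(280*w + 360) + x*(-112*w^2 - 186*w - 54) - 9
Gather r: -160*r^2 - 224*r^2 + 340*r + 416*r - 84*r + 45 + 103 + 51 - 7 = -384*r^2 + 672*r + 192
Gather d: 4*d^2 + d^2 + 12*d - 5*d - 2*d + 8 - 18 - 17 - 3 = 5*d^2 + 5*d - 30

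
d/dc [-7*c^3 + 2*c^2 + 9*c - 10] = -21*c^2 + 4*c + 9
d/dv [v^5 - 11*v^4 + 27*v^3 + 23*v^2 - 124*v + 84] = 5*v^4 - 44*v^3 + 81*v^2 + 46*v - 124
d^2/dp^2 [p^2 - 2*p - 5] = 2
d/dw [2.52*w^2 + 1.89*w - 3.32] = 5.04*w + 1.89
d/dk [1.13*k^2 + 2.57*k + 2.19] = 2.26*k + 2.57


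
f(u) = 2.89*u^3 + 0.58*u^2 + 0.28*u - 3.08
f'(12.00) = 1262.68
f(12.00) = 5077.72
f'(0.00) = 0.28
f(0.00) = -3.08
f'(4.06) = 147.90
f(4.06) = 201.03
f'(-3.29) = 90.31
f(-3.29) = -100.64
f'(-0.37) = 1.04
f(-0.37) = -3.25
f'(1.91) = 34.12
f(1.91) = 19.71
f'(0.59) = 3.98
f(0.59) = -2.12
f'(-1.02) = 8.12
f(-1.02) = -5.83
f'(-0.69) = 3.61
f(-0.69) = -3.95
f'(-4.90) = 202.76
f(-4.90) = -330.53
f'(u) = 8.67*u^2 + 1.16*u + 0.28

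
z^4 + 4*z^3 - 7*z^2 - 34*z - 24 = (z - 3)*(z + 1)*(z + 2)*(z + 4)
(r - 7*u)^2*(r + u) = r^3 - 13*r^2*u + 35*r*u^2 + 49*u^3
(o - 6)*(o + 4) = o^2 - 2*o - 24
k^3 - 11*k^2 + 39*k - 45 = (k - 5)*(k - 3)^2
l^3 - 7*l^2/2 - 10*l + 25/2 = (l - 5)*(l - 1)*(l + 5/2)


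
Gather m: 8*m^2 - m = 8*m^2 - m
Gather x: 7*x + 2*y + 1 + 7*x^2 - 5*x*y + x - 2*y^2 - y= 7*x^2 + x*(8 - 5*y) - 2*y^2 + y + 1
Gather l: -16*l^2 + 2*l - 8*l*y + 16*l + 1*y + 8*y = -16*l^2 + l*(18 - 8*y) + 9*y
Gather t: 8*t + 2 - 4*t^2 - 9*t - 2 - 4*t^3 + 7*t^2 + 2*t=-4*t^3 + 3*t^2 + t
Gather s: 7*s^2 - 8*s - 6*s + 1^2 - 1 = 7*s^2 - 14*s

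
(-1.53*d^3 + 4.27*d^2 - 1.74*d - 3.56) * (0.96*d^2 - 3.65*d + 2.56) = -1.4688*d^5 + 9.6837*d^4 - 21.1727*d^3 + 13.8646*d^2 + 8.5396*d - 9.1136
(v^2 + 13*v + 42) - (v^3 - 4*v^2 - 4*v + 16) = -v^3 + 5*v^2 + 17*v + 26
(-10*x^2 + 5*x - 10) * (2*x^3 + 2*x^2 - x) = -20*x^5 - 10*x^4 - 25*x^2 + 10*x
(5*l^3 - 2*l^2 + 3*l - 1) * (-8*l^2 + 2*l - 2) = -40*l^5 + 26*l^4 - 38*l^3 + 18*l^2 - 8*l + 2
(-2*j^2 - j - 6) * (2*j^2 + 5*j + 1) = -4*j^4 - 12*j^3 - 19*j^2 - 31*j - 6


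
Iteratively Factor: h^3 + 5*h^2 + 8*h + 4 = (h + 2)*(h^2 + 3*h + 2) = (h + 2)^2*(h + 1)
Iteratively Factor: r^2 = (r)*(r)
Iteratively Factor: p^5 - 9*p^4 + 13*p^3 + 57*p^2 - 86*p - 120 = (p - 4)*(p^4 - 5*p^3 - 7*p^2 + 29*p + 30) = (p - 5)*(p - 4)*(p^3 - 7*p - 6) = (p - 5)*(p - 4)*(p + 2)*(p^2 - 2*p - 3) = (p - 5)*(p - 4)*(p + 1)*(p + 2)*(p - 3)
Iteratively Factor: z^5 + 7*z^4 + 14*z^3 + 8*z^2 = (z)*(z^4 + 7*z^3 + 14*z^2 + 8*z) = z*(z + 1)*(z^3 + 6*z^2 + 8*z) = z^2*(z + 1)*(z^2 + 6*z + 8) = z^2*(z + 1)*(z + 4)*(z + 2)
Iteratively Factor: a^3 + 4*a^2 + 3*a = (a + 3)*(a^2 + a) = (a + 1)*(a + 3)*(a)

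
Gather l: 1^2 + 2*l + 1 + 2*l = 4*l + 2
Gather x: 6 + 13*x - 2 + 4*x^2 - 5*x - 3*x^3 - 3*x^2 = -3*x^3 + x^2 + 8*x + 4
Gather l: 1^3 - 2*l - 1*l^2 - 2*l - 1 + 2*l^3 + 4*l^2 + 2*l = 2*l^3 + 3*l^2 - 2*l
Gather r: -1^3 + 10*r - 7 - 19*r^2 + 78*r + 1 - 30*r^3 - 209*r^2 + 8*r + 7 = -30*r^3 - 228*r^2 + 96*r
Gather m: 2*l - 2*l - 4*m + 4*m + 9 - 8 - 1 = 0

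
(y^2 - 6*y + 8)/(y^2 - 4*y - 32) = (-y^2 + 6*y - 8)/(-y^2 + 4*y + 32)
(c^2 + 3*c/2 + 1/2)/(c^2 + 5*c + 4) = (c + 1/2)/(c + 4)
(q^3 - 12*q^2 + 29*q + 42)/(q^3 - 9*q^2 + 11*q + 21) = (q - 6)/(q - 3)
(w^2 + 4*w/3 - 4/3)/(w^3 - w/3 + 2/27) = 9*(3*w^2 + 4*w - 4)/(27*w^3 - 9*w + 2)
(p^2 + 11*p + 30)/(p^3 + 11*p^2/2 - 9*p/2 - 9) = 2*(p + 5)/(2*p^2 - p - 3)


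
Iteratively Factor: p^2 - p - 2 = (p - 2)*(p + 1)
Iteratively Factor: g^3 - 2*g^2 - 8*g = (g + 2)*(g^2 - 4*g) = (g - 4)*(g + 2)*(g)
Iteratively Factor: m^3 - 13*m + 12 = (m + 4)*(m^2 - 4*m + 3) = (m - 3)*(m + 4)*(m - 1)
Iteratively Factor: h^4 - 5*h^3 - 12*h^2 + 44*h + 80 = (h + 2)*(h^3 - 7*h^2 + 2*h + 40) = (h - 4)*(h + 2)*(h^2 - 3*h - 10) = (h - 5)*(h - 4)*(h + 2)*(h + 2)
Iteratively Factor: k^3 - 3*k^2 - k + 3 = (k - 3)*(k^2 - 1) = (k - 3)*(k + 1)*(k - 1)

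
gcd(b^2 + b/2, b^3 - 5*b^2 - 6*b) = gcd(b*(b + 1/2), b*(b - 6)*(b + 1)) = b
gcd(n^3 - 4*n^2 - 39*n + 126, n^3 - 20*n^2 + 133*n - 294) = n - 7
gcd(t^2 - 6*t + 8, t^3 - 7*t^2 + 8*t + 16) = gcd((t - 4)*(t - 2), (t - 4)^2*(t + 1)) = t - 4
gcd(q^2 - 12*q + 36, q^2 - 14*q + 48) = q - 6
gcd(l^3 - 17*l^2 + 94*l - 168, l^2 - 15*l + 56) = l - 7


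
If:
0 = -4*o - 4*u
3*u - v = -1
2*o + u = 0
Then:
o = 0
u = 0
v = 1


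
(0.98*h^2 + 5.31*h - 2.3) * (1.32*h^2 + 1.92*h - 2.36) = 1.2936*h^4 + 8.8908*h^3 + 4.8464*h^2 - 16.9476*h + 5.428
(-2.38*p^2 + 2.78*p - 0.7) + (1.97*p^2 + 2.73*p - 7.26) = -0.41*p^2 + 5.51*p - 7.96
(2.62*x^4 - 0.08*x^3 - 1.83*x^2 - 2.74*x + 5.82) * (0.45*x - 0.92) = 1.179*x^5 - 2.4464*x^4 - 0.7499*x^3 + 0.4506*x^2 + 5.1398*x - 5.3544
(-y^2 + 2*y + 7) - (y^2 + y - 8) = -2*y^2 + y + 15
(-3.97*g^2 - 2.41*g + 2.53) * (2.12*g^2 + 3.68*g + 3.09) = -8.4164*g^4 - 19.7188*g^3 - 15.7725*g^2 + 1.8635*g + 7.8177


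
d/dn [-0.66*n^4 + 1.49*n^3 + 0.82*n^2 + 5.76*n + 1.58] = -2.64*n^3 + 4.47*n^2 + 1.64*n + 5.76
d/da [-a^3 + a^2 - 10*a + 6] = -3*a^2 + 2*a - 10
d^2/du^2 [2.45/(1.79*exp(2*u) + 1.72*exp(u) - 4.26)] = (2.45*(3.58*exp(u) + 1.72)*(7.16*exp(u) + 3.44)*exp(u) - (17.542*exp(u) + 4.214)*(1.79*exp(2*u) + 1.72*exp(u) - 4.26))*exp(u)/(1.79*exp(2*u) + 1.72*exp(u) - 4.26)^3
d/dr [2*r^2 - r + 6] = 4*r - 1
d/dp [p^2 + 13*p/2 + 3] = 2*p + 13/2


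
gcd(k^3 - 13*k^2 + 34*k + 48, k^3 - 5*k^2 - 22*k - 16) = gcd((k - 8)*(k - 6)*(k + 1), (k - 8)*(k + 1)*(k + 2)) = k^2 - 7*k - 8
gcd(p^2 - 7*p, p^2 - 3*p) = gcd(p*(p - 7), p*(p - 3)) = p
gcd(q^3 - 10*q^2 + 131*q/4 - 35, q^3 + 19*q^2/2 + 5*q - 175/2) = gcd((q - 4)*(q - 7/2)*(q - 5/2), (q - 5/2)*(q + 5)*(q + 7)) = q - 5/2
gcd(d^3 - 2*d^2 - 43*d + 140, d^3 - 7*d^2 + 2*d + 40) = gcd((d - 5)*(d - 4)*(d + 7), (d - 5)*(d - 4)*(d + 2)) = d^2 - 9*d + 20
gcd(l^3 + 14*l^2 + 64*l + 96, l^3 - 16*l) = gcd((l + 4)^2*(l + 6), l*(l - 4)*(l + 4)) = l + 4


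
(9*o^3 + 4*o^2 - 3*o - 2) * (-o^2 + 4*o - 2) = -9*o^5 + 32*o^4 + o^3 - 18*o^2 - 2*o + 4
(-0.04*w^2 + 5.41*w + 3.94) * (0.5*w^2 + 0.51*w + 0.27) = -0.02*w^4 + 2.6846*w^3 + 4.7183*w^2 + 3.4701*w + 1.0638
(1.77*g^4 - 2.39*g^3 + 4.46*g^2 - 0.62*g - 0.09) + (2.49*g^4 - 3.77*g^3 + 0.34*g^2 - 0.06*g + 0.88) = 4.26*g^4 - 6.16*g^3 + 4.8*g^2 - 0.68*g + 0.79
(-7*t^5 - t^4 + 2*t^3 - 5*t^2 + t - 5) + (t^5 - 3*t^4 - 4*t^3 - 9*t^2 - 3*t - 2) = -6*t^5 - 4*t^4 - 2*t^3 - 14*t^2 - 2*t - 7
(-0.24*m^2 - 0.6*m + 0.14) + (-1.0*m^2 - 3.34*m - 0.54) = -1.24*m^2 - 3.94*m - 0.4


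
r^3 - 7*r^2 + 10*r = r*(r - 5)*(r - 2)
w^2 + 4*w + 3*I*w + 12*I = (w + 4)*(w + 3*I)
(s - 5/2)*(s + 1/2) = s^2 - 2*s - 5/4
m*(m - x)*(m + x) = m^3 - m*x^2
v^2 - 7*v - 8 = (v - 8)*(v + 1)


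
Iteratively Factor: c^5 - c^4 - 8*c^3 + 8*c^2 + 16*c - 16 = (c - 2)*(c^4 + c^3 - 6*c^2 - 4*c + 8) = (c - 2)^2*(c^3 + 3*c^2 - 4) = (c - 2)^2*(c + 2)*(c^2 + c - 2) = (c - 2)^2*(c - 1)*(c + 2)*(c + 2)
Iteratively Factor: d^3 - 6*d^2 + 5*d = (d - 1)*(d^2 - 5*d) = d*(d - 1)*(d - 5)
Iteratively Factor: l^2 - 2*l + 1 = (l - 1)*(l - 1)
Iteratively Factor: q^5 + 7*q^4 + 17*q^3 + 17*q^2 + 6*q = (q + 1)*(q^4 + 6*q^3 + 11*q^2 + 6*q) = (q + 1)*(q + 3)*(q^3 + 3*q^2 + 2*q) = q*(q + 1)*(q + 3)*(q^2 + 3*q + 2) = q*(q + 1)*(q + 2)*(q + 3)*(q + 1)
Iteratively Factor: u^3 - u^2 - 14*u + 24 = (u - 3)*(u^2 + 2*u - 8) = (u - 3)*(u - 2)*(u + 4)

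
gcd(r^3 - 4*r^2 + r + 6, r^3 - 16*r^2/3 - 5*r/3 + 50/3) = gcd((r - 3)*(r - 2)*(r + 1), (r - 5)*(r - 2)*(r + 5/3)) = r - 2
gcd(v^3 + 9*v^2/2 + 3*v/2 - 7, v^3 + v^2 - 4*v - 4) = v + 2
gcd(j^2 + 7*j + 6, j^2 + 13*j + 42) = j + 6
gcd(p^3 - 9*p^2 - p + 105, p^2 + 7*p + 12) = p + 3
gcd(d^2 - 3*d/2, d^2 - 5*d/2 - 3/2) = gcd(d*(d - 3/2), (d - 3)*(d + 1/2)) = 1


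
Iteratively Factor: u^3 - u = (u + 1)*(u^2 - u) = (u - 1)*(u + 1)*(u)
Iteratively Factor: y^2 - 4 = (y + 2)*(y - 2)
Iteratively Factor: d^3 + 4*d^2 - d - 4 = (d + 1)*(d^2 + 3*d - 4) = (d + 1)*(d + 4)*(d - 1)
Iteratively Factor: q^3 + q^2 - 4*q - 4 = (q + 1)*(q^2 - 4) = (q - 2)*(q + 1)*(q + 2)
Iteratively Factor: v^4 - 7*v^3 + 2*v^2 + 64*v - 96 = (v + 3)*(v^3 - 10*v^2 + 32*v - 32) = (v - 4)*(v + 3)*(v^2 - 6*v + 8) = (v - 4)^2*(v + 3)*(v - 2)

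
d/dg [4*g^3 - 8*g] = 12*g^2 - 8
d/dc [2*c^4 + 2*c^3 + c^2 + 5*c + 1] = 8*c^3 + 6*c^2 + 2*c + 5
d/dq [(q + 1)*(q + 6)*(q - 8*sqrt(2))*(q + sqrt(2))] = 4*q^3 - 21*sqrt(2)*q^2 + 21*q^2 - 98*sqrt(2)*q - 20*q - 112 - 42*sqrt(2)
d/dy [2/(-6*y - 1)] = 12/(6*y + 1)^2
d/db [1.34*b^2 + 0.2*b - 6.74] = 2.68*b + 0.2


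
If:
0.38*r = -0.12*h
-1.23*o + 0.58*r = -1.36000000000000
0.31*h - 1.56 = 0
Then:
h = 5.03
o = 0.36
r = -1.59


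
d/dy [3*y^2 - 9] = 6*y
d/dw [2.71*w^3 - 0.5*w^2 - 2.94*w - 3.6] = 8.13*w^2 - 1.0*w - 2.94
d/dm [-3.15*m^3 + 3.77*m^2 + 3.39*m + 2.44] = -9.45*m^2 + 7.54*m + 3.39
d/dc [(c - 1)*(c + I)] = 2*c - 1 + I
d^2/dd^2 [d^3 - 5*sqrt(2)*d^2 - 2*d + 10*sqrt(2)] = 6*d - 10*sqrt(2)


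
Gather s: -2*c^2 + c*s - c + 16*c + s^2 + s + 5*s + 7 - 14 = -2*c^2 + 15*c + s^2 + s*(c + 6) - 7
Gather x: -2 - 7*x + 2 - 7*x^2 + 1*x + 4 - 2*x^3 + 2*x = -2*x^3 - 7*x^2 - 4*x + 4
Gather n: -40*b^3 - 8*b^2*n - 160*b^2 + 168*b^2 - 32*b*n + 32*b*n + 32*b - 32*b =-40*b^3 - 8*b^2*n + 8*b^2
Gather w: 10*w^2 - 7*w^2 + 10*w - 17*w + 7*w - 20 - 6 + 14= 3*w^2 - 12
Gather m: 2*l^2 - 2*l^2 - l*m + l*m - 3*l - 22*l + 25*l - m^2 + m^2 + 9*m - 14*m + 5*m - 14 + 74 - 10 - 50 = 0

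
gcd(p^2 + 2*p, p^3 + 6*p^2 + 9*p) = p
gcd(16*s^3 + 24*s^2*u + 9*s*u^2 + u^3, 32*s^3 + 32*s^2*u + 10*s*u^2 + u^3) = 16*s^2 + 8*s*u + u^2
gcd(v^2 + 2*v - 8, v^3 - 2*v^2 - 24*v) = v + 4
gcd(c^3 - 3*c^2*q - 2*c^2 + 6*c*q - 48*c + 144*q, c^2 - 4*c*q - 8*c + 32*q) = c - 8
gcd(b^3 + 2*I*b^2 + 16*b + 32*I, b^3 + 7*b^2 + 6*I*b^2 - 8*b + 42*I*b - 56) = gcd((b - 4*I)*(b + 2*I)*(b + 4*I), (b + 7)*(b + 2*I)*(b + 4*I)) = b^2 + 6*I*b - 8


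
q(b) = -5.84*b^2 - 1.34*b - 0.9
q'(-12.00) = 138.82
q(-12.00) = -825.78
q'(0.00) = -1.34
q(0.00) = -0.90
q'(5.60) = -66.75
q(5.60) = -191.55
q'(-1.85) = 20.27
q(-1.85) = -18.41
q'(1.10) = -14.19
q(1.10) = -9.44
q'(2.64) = -32.18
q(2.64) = -45.14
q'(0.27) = -4.49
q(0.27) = -1.69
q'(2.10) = -25.87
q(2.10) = -29.47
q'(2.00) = -24.70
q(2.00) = -26.94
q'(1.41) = -17.81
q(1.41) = -14.40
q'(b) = -11.68*b - 1.34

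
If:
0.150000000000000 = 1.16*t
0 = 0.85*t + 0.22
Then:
No Solution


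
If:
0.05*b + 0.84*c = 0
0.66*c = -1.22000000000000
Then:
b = 31.05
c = -1.85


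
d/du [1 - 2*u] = -2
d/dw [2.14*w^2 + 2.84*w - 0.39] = 4.28*w + 2.84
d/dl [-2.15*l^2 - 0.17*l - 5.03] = -4.3*l - 0.17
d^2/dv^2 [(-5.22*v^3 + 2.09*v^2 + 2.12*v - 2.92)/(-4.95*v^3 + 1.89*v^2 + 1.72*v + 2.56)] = (-4.54747350886464e-13*v^7 - 4.74902999999949*v^6 - 45.0133199999999*v^5 + 1664.57808*v^4 - 865.1556*v^3 - 210.376008*v^2 + 545.770656*v - 19.70368)/(121.287375*v^9 - 138.929175*v^8 - 73.387215*v^7 - 98.381709*v^6 + 169.200684*v^5 + 86.567184*v^4 + 42.300224*v^3 - 59.879424*v^2 - 33.816576*v - 16.777216)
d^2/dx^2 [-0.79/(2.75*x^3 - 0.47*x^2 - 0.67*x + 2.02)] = ((13.035*x - 0.7426)*(2.75*x^3 - 0.47*x^2 - 0.67*x + 2.02) - 0.79*(-16.5*x^2 + 1.88*x + 1.34)*(-8.25*x^2 + 0.94*x + 0.67))/(2.75*x^3 - 0.47*x^2 - 0.67*x + 2.02)^3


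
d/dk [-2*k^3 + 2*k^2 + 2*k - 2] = -6*k^2 + 4*k + 2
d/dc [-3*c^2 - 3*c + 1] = -6*c - 3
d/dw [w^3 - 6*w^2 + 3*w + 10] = 3*w^2 - 12*w + 3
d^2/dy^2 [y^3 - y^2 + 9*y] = 6*y - 2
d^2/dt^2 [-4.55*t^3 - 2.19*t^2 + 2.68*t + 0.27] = -27.3*t - 4.38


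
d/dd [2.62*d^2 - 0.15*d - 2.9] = 5.24*d - 0.15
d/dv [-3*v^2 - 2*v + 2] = -6*v - 2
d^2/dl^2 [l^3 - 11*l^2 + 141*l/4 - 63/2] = 6*l - 22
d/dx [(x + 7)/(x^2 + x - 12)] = (x^2 + x - (x + 7)*(2*x + 1) - 12)/(x^2 + x - 12)^2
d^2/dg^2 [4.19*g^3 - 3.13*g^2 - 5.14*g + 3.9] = 25.14*g - 6.26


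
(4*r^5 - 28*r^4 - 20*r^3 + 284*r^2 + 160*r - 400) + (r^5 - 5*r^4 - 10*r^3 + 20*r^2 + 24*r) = 5*r^5 - 33*r^4 - 30*r^3 + 304*r^2 + 184*r - 400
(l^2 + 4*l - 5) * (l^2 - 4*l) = l^4 - 21*l^2 + 20*l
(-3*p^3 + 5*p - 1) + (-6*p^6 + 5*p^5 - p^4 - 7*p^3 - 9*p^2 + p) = -6*p^6 + 5*p^5 - p^4 - 10*p^3 - 9*p^2 + 6*p - 1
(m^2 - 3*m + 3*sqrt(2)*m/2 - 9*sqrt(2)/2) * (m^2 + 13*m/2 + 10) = m^4 + 3*sqrt(2)*m^3/2 + 7*m^3/2 - 19*m^2/2 + 21*sqrt(2)*m^2/4 - 30*m - 57*sqrt(2)*m/4 - 45*sqrt(2)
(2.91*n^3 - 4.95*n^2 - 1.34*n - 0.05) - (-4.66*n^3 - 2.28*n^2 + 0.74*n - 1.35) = 7.57*n^3 - 2.67*n^2 - 2.08*n + 1.3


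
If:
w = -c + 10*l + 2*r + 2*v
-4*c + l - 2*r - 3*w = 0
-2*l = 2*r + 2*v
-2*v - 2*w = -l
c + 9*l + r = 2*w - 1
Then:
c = -72/143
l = -2/143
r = 59/143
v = -57/143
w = 56/143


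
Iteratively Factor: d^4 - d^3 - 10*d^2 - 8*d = (d + 1)*(d^3 - 2*d^2 - 8*d) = (d - 4)*(d + 1)*(d^2 + 2*d) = d*(d - 4)*(d + 1)*(d + 2)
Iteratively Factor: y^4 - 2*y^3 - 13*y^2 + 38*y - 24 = (y - 2)*(y^3 - 13*y + 12) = (y - 2)*(y - 1)*(y^2 + y - 12) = (y - 2)*(y - 1)*(y + 4)*(y - 3)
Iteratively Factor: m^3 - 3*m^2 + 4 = (m + 1)*(m^2 - 4*m + 4) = (m - 2)*(m + 1)*(m - 2)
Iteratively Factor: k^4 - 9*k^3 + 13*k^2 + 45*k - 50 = (k - 5)*(k^3 - 4*k^2 - 7*k + 10) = (k - 5)*(k - 1)*(k^2 - 3*k - 10) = (k - 5)^2*(k - 1)*(k + 2)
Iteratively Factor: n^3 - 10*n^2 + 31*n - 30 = (n - 2)*(n^2 - 8*n + 15) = (n - 5)*(n - 2)*(n - 3)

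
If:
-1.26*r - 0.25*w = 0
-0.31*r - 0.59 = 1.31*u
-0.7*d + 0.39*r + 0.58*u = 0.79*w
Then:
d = -1.20021204410517*w - 0.373173391494002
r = -0.198412698412698*w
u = 0.0469526232885012*w - 0.450381679389313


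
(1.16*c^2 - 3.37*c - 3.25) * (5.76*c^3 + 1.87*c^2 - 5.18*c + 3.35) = 6.6816*c^5 - 17.242*c^4 - 31.0307*c^3 + 15.2651*c^2 + 5.5455*c - 10.8875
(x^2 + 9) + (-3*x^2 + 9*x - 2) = -2*x^2 + 9*x + 7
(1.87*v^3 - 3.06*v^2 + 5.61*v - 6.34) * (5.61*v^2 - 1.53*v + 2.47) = 10.4907*v^5 - 20.0277*v^4 + 40.7728*v^3 - 51.7089*v^2 + 23.5569*v - 15.6598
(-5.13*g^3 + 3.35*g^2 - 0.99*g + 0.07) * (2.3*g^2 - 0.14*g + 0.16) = -11.799*g^5 + 8.4232*g^4 - 3.5668*g^3 + 0.8356*g^2 - 0.1682*g + 0.0112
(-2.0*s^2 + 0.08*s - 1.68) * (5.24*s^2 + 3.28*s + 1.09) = -10.48*s^4 - 6.1408*s^3 - 10.7208*s^2 - 5.4232*s - 1.8312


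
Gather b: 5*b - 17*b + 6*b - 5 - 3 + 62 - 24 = 30 - 6*b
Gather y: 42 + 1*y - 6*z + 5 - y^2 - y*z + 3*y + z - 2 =-y^2 + y*(4 - z) - 5*z + 45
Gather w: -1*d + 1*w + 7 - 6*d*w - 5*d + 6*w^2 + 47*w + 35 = -6*d + 6*w^2 + w*(48 - 6*d) + 42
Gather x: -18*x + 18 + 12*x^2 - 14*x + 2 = 12*x^2 - 32*x + 20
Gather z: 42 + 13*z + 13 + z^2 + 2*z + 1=z^2 + 15*z + 56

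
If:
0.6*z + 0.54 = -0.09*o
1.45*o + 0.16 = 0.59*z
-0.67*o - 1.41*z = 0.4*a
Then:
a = 3.69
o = -0.45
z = -0.83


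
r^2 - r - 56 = (r - 8)*(r + 7)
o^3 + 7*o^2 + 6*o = o*(o + 1)*(o + 6)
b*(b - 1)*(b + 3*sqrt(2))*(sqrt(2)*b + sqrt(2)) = sqrt(2)*b^4 + 6*b^3 - sqrt(2)*b^2 - 6*b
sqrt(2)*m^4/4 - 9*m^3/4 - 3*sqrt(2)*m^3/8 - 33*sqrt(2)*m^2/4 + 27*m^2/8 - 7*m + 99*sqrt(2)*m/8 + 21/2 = (m/2 + sqrt(2))*(m - 3/2)*(m - 7*sqrt(2))*(sqrt(2)*m/2 + 1/2)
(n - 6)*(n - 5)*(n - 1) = n^3 - 12*n^2 + 41*n - 30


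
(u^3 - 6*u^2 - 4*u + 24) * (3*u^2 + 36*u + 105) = 3*u^5 + 18*u^4 - 123*u^3 - 702*u^2 + 444*u + 2520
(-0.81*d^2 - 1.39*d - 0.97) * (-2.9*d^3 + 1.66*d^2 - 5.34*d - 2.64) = 2.349*d^5 + 2.6864*d^4 + 4.831*d^3 + 7.9508*d^2 + 8.8494*d + 2.5608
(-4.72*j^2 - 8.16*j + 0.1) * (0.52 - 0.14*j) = 0.6608*j^3 - 1.312*j^2 - 4.2572*j + 0.052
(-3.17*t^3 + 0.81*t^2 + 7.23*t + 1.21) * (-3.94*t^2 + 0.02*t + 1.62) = 12.4898*t^5 - 3.2548*t^4 - 33.6054*t^3 - 3.3106*t^2 + 11.7368*t + 1.9602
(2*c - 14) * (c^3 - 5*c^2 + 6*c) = 2*c^4 - 24*c^3 + 82*c^2 - 84*c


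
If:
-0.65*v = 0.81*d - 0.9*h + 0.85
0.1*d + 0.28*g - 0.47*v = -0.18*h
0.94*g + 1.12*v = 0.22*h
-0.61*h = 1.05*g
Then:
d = -1.29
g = 0.25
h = -0.42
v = -0.29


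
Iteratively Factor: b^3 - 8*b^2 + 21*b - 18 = (b - 3)*(b^2 - 5*b + 6) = (b - 3)*(b - 2)*(b - 3)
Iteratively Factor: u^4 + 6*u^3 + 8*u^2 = (u + 2)*(u^3 + 4*u^2) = (u + 2)*(u + 4)*(u^2) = u*(u + 2)*(u + 4)*(u)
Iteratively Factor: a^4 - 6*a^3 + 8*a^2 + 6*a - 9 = (a - 3)*(a^3 - 3*a^2 - a + 3) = (a - 3)*(a + 1)*(a^2 - 4*a + 3) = (a - 3)*(a - 1)*(a + 1)*(a - 3)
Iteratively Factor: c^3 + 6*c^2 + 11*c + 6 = (c + 2)*(c^2 + 4*c + 3) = (c + 1)*(c + 2)*(c + 3)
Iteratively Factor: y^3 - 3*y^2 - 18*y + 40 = (y + 4)*(y^2 - 7*y + 10) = (y - 5)*(y + 4)*(y - 2)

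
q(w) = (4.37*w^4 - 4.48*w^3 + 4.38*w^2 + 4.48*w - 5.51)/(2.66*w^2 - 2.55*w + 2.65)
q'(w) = (2.55 - 5.32*w)*(4.37*w^4 - 4.48*w^3 + 4.38*w^2 + 4.48*w - 5.51)/(2.66*w^2 - 2.55*w + 2.65)^2 + (17.48*w^3 - 13.44*w^2 + 8.76*w + 4.48)/(2.66*w^2 - 2.55*w + 2.65) = (23.2484*w^5 - 45.3473*w^4 + 69.17*w^3 - 58.7018*w^2 + 52.5272*w - 2.1785)/(7.0756*w^4 - 13.566*w^3 + 20.6005*w^2 - 13.515*w + 7.0225)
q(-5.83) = 56.09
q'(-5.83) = -19.31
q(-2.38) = 8.80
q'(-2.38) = -8.17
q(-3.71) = 22.47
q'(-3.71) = -12.41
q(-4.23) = 29.36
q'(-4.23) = -14.10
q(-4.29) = 30.21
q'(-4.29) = -14.29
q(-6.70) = 74.13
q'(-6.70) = -22.16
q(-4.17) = 28.52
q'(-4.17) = -13.90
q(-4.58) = 34.50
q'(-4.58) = -15.24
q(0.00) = -2.08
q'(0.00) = -0.31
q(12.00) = 235.30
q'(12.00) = 39.31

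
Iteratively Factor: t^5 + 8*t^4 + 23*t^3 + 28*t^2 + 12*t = (t + 1)*(t^4 + 7*t^3 + 16*t^2 + 12*t) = (t + 1)*(t + 2)*(t^3 + 5*t^2 + 6*t) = t*(t + 1)*(t + 2)*(t^2 + 5*t + 6) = t*(t + 1)*(t + 2)^2*(t + 3)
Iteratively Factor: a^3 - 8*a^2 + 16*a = (a - 4)*(a^2 - 4*a) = (a - 4)^2*(a)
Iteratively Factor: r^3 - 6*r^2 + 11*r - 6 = (r - 2)*(r^2 - 4*r + 3) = (r - 3)*(r - 2)*(r - 1)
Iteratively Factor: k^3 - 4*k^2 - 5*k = (k - 5)*(k^2 + k) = k*(k - 5)*(k + 1)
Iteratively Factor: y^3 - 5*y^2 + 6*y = (y - 3)*(y^2 - 2*y) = y*(y - 3)*(y - 2)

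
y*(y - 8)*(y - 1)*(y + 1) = y^4 - 8*y^3 - y^2 + 8*y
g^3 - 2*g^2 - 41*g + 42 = (g - 7)*(g - 1)*(g + 6)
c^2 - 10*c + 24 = (c - 6)*(c - 4)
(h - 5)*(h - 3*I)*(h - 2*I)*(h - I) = h^4 - 5*h^3 - 6*I*h^3 - 11*h^2 + 30*I*h^2 + 55*h + 6*I*h - 30*I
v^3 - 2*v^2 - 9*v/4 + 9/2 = (v - 2)*(v - 3/2)*(v + 3/2)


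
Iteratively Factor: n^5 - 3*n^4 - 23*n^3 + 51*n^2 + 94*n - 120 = (n + 4)*(n^4 - 7*n^3 + 5*n^2 + 31*n - 30) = (n - 1)*(n + 4)*(n^3 - 6*n^2 - n + 30) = (n - 1)*(n + 2)*(n + 4)*(n^2 - 8*n + 15) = (n - 3)*(n - 1)*(n + 2)*(n + 4)*(n - 5)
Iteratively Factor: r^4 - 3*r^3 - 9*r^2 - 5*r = (r + 1)*(r^3 - 4*r^2 - 5*r) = (r - 5)*(r + 1)*(r^2 + r) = (r - 5)*(r + 1)^2*(r)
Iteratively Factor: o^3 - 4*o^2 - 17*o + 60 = (o - 3)*(o^2 - o - 20) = (o - 5)*(o - 3)*(o + 4)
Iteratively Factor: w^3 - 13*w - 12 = (w + 1)*(w^2 - w - 12) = (w + 1)*(w + 3)*(w - 4)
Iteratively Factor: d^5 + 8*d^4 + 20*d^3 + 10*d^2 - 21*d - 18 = (d - 1)*(d^4 + 9*d^3 + 29*d^2 + 39*d + 18) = (d - 1)*(d + 3)*(d^3 + 6*d^2 + 11*d + 6) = (d - 1)*(d + 3)^2*(d^2 + 3*d + 2) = (d - 1)*(d + 1)*(d + 3)^2*(d + 2)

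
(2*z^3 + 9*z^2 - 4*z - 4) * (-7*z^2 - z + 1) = -14*z^5 - 65*z^4 + 21*z^3 + 41*z^2 - 4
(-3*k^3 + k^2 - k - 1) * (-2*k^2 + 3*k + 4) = 6*k^5 - 11*k^4 - 7*k^3 + 3*k^2 - 7*k - 4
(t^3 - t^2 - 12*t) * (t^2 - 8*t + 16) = t^5 - 9*t^4 + 12*t^3 + 80*t^2 - 192*t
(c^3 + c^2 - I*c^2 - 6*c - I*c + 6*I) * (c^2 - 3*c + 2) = c^5 - 2*c^4 - I*c^4 - 7*c^3 + 2*I*c^3 + 20*c^2 + 7*I*c^2 - 12*c - 20*I*c + 12*I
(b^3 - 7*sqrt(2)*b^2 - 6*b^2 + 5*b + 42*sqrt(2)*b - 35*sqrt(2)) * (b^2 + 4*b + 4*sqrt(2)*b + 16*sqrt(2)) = b^5 - 3*sqrt(2)*b^4 - 2*b^4 - 75*b^3 + 6*sqrt(2)*b^3 + 57*sqrt(2)*b^2 + 132*b^2 - 60*sqrt(2)*b + 1064*b - 1120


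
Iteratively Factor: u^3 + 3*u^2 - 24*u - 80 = (u + 4)*(u^2 - u - 20) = (u - 5)*(u + 4)*(u + 4)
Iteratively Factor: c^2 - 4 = (c + 2)*(c - 2)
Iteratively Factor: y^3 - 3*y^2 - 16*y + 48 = (y + 4)*(y^2 - 7*y + 12) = (y - 4)*(y + 4)*(y - 3)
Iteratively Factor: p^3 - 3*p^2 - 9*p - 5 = (p + 1)*(p^2 - 4*p - 5) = (p - 5)*(p + 1)*(p + 1)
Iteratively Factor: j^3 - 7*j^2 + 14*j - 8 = (j - 1)*(j^2 - 6*j + 8) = (j - 2)*(j - 1)*(j - 4)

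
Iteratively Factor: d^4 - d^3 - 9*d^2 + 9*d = (d - 3)*(d^3 + 2*d^2 - 3*d) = (d - 3)*(d - 1)*(d^2 + 3*d) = d*(d - 3)*(d - 1)*(d + 3)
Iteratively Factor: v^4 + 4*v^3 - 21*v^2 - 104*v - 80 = (v + 1)*(v^3 + 3*v^2 - 24*v - 80) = (v - 5)*(v + 1)*(v^2 + 8*v + 16) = (v - 5)*(v + 1)*(v + 4)*(v + 4)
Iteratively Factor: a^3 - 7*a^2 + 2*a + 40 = (a - 4)*(a^2 - 3*a - 10) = (a - 5)*(a - 4)*(a + 2)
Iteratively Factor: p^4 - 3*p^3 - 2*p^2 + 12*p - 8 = (p + 2)*(p^3 - 5*p^2 + 8*p - 4) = (p - 2)*(p + 2)*(p^2 - 3*p + 2) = (p - 2)^2*(p + 2)*(p - 1)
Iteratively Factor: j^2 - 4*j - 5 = (j - 5)*(j + 1)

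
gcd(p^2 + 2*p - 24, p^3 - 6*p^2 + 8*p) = p - 4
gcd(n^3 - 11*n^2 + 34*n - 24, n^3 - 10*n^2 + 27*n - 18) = n^2 - 7*n + 6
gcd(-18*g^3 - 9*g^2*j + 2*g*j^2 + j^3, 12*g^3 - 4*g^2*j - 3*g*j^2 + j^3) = 6*g^2 + g*j - j^2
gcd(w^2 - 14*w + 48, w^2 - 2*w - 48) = w - 8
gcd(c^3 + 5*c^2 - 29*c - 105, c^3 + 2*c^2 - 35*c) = c^2 + 2*c - 35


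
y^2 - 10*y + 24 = (y - 6)*(y - 4)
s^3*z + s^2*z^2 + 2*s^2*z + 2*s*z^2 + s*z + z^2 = (s + 1)*(s + z)*(s*z + z)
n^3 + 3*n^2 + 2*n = n*(n + 1)*(n + 2)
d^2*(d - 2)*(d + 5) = d^4 + 3*d^3 - 10*d^2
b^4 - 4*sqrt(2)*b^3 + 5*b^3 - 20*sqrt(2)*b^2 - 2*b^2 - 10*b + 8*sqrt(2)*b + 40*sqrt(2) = (b + 5)*(b - 4*sqrt(2))*(b - sqrt(2))*(b + sqrt(2))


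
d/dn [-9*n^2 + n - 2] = 1 - 18*n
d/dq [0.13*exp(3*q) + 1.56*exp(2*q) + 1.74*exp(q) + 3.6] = (0.39*exp(2*q) + 3.12*exp(q) + 1.74)*exp(q)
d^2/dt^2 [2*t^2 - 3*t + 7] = 4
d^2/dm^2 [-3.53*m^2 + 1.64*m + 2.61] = -7.06000000000000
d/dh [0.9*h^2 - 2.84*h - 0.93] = 1.8*h - 2.84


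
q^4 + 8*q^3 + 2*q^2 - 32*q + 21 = (q - 1)^2*(q + 3)*(q + 7)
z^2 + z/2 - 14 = (z - 7/2)*(z + 4)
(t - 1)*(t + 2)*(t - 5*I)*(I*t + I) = I*t^4 + 5*t^3 + 2*I*t^3 + 10*t^2 - I*t^2 - 5*t - 2*I*t - 10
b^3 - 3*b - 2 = (b - 2)*(b + 1)^2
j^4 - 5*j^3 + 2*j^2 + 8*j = j*(j - 4)*(j - 2)*(j + 1)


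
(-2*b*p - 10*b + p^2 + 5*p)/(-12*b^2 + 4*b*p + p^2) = (p + 5)/(6*b + p)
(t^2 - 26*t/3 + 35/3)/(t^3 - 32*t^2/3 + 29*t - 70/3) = 1/(t - 2)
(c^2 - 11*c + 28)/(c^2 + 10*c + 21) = (c^2 - 11*c + 28)/(c^2 + 10*c + 21)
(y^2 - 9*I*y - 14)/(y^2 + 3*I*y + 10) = (y - 7*I)/(y + 5*I)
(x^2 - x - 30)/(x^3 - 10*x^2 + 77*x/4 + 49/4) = 4*(x^2 - x - 30)/(4*x^3 - 40*x^2 + 77*x + 49)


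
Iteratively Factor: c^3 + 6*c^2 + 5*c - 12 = (c - 1)*(c^2 + 7*c + 12) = (c - 1)*(c + 4)*(c + 3)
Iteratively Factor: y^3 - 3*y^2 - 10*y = (y - 5)*(y^2 + 2*y) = y*(y - 5)*(y + 2)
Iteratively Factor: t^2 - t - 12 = (t - 4)*(t + 3)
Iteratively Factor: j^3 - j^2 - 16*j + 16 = (j - 1)*(j^2 - 16) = (j - 4)*(j - 1)*(j + 4)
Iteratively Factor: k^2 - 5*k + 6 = (k - 3)*(k - 2)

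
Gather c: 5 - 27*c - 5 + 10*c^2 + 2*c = 10*c^2 - 25*c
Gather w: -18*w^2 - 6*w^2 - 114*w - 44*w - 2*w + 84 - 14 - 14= -24*w^2 - 160*w + 56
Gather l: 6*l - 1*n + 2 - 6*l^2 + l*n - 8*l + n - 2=-6*l^2 + l*(n - 2)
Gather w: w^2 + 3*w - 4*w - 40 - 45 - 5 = w^2 - w - 90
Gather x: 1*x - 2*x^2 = -2*x^2 + x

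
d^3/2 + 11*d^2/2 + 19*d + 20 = (d/2 + 1)*(d + 4)*(d + 5)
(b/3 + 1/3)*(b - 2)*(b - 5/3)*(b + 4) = b^4/3 + 4*b^3/9 - 11*b^2/3 + 2*b/3 + 40/9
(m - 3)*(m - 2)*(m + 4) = m^3 - m^2 - 14*m + 24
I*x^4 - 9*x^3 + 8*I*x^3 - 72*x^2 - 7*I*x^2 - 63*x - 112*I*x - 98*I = (x + 7)*(x + 2*I)*(x + 7*I)*(I*x + I)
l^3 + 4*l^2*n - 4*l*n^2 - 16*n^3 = (l - 2*n)*(l + 2*n)*(l + 4*n)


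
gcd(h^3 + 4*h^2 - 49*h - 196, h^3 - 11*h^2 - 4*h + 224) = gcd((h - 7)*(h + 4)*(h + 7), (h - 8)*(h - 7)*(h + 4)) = h^2 - 3*h - 28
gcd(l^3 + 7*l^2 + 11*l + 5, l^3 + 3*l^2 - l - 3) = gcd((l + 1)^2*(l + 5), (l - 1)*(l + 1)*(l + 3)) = l + 1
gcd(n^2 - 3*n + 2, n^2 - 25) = 1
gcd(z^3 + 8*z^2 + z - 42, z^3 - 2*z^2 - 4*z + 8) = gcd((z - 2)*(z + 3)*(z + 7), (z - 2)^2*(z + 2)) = z - 2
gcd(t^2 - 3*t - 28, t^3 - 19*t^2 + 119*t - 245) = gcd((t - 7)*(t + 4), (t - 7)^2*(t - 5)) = t - 7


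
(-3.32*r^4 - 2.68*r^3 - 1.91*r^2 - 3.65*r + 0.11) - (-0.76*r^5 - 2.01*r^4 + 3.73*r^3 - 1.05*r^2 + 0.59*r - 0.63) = 0.76*r^5 - 1.31*r^4 - 6.41*r^3 - 0.86*r^2 - 4.24*r + 0.74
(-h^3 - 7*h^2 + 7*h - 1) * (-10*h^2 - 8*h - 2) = 10*h^5 + 78*h^4 - 12*h^3 - 32*h^2 - 6*h + 2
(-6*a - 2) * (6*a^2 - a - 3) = -36*a^3 - 6*a^2 + 20*a + 6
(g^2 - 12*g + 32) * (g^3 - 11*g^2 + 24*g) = g^5 - 23*g^4 + 188*g^3 - 640*g^2 + 768*g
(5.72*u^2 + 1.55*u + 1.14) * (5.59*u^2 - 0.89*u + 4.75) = 31.9748*u^4 + 3.5737*u^3 + 32.1631*u^2 + 6.3479*u + 5.415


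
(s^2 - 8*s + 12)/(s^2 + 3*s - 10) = (s - 6)/(s + 5)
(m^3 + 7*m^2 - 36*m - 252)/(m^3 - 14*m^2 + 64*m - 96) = (m^2 + 13*m + 42)/(m^2 - 8*m + 16)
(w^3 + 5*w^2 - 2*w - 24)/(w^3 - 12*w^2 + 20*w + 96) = (w^3 + 5*w^2 - 2*w - 24)/(w^3 - 12*w^2 + 20*w + 96)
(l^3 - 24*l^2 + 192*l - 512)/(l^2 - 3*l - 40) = (l^2 - 16*l + 64)/(l + 5)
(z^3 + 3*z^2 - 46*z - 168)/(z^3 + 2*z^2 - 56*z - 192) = (z - 7)/(z - 8)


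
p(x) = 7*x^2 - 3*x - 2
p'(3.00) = 39.00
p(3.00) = 52.00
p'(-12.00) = -171.00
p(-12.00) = 1042.00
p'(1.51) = 18.14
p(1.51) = 9.43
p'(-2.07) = -31.98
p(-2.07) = 34.20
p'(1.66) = 20.24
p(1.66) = 12.31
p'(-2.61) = -39.54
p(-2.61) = 53.51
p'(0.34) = 1.76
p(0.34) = -2.21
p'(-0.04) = -3.56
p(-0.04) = -1.87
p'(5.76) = 77.64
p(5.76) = 212.96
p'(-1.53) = -24.42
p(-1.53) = 18.98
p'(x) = 14*x - 3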